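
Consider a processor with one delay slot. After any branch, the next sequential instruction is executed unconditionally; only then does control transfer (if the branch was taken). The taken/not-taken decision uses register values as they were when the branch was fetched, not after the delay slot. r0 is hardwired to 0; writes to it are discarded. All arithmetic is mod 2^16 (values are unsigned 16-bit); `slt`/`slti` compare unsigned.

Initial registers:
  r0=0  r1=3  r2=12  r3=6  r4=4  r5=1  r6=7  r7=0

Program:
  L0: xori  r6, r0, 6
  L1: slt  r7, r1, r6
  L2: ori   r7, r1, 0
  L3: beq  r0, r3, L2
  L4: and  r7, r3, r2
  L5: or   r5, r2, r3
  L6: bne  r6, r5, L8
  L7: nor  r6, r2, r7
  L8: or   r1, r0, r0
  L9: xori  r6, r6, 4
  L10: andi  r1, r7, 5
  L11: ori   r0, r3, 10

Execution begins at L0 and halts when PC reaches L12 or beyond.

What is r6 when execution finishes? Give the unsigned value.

PC=0  xori  r6, r0, 6        | r0=0 r1=3 r2=12 r3=6 r4=4 r5=1 r6=6 r7=0
PC=1  slt  r7, r1, r6        | r0=0 r1=3 r2=12 r3=6 r4=4 r5=1 r6=6 r7=1
PC=2  ori   r7, r1, 0        | r0=0 r1=3 r2=12 r3=6 r4=4 r5=1 r6=6 r7=3
PC=3  beq  r0, r3, L2        | r0=0 r1=3 r2=12 r3=6 r4=4 r5=1 r6=6 r7=3  [not taken]
PC=4  and  r7, r3, r2        | r0=0 r1=3 r2=12 r3=6 r4=4 r5=1 r6=6 r7=4
PC=5  or   r5, r2, r3        | r0=0 r1=3 r2=12 r3=6 r4=4 r5=14 r6=6 r7=4
PC=6  bne  r6, r5, L8        | r0=0 r1=3 r2=12 r3=6 r4=4 r5=14 r6=6 r7=4  [TAKEN]
PC=7  nor  r6, r2, r7        | r0=0 r1=3 r2=12 r3=6 r4=4 r5=14 r6=65523 r7=4
PC=8  or   r1, r0, r0        | r0=0 r1=0 r2=12 r3=6 r4=4 r5=14 r6=65523 r7=4
PC=9  xori  r6, r6, 4        | r0=0 r1=0 r2=12 r3=6 r4=4 r5=14 r6=65527 r7=4
PC=10 andi  r1, r7, 5        | r0=0 r1=4 r2=12 r3=6 r4=4 r5=14 r6=65527 r7=4
PC=11 ori   r0, r3, 10       | r0=0 r1=4 r2=12 r3=6 r4=4 r5=14 r6=65527 r7=4

65527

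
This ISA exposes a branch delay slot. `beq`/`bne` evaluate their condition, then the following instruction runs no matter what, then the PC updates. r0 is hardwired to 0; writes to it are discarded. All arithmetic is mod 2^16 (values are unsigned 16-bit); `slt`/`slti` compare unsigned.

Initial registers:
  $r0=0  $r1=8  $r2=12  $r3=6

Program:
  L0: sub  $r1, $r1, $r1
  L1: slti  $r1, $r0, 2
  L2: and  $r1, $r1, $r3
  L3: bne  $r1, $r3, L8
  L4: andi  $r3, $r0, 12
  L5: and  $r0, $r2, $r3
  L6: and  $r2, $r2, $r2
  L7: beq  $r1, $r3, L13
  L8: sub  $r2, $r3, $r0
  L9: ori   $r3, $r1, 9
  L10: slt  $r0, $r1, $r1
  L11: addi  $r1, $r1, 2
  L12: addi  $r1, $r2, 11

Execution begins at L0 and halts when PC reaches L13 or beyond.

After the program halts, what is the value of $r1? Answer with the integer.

11

[0] sub  $r1, $r1, $r1  →  {$r0:0, $r1:0, $r2:12, $r3:6}
[1] slti  $r1, $r0, 2  →  {$r0:0, $r1:1, $r2:12, $r3:6}
[2] and  $r1, $r1, $r3  →  {$r0:0, $r1:0, $r2:12, $r3:6}
[3] bne  $r1, $r3, L8  →  {$r0:0, $r1:0, $r2:12, $r3:6}  ⟨branch taken⟩
[4] andi  $r3, $r0, 12  →  {$r0:0, $r1:0, $r2:12, $r3:0}
[8] sub  $r2, $r3, $r0  →  {$r0:0, $r1:0, $r2:0, $r3:0}
[9] ori   $r3, $r1, 9  →  {$r0:0, $r1:0, $r2:0, $r3:9}
[10] slt  $r0, $r1, $r1  →  {$r0:0, $r1:0, $r2:0, $r3:9}
[11] addi  $r1, $r1, 2  →  {$r0:0, $r1:2, $r2:0, $r3:9}
[12] addi  $r1, $r2, 11  →  {$r0:0, $r1:11, $r2:0, $r3:9}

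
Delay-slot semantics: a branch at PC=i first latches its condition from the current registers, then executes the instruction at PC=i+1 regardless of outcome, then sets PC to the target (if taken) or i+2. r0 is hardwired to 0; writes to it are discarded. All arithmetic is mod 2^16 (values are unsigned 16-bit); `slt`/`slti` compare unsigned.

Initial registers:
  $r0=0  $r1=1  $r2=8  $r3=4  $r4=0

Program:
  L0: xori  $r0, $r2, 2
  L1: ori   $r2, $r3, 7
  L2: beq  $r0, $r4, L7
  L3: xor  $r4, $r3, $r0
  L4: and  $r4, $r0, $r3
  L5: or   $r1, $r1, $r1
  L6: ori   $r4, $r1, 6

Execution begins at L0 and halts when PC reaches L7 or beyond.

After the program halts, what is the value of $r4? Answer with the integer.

4

[0] xori  $r0, $r2, 2  →  {$r0:0, $r1:1, $r2:8, $r3:4, $r4:0}
[1] ori   $r2, $r3, 7  →  {$r0:0, $r1:1, $r2:7, $r3:4, $r4:0}
[2] beq  $r0, $r4, L7  →  {$r0:0, $r1:1, $r2:7, $r3:4, $r4:0}  ⟨branch taken⟩
[3] xor  $r4, $r3, $r0  →  {$r0:0, $r1:1, $r2:7, $r3:4, $r4:4}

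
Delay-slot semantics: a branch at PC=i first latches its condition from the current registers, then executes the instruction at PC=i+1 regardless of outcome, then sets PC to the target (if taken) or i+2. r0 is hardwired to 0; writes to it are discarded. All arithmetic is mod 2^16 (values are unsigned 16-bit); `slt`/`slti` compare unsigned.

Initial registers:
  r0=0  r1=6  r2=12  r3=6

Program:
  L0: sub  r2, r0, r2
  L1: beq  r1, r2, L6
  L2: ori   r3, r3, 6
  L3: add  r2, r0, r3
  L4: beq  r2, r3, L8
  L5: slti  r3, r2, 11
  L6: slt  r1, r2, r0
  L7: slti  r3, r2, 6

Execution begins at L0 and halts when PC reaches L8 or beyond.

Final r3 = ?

1

  step pc=0: sub  r2, r0, r2  regs=(0,6,65524,6)
  step pc=1: beq  r1, r2, L6  cond=F  regs=(0,6,65524,6)
  step pc=2: ori   r3, r3, 6  regs=(0,6,65524,6)
  step pc=3: add  r2, r0, r3  regs=(0,6,6,6)
  step pc=4: beq  r2, r3, L8  cond=T  regs=(0,6,6,6)
  step pc=5: slti  r3, r2, 11  regs=(0,6,6,1)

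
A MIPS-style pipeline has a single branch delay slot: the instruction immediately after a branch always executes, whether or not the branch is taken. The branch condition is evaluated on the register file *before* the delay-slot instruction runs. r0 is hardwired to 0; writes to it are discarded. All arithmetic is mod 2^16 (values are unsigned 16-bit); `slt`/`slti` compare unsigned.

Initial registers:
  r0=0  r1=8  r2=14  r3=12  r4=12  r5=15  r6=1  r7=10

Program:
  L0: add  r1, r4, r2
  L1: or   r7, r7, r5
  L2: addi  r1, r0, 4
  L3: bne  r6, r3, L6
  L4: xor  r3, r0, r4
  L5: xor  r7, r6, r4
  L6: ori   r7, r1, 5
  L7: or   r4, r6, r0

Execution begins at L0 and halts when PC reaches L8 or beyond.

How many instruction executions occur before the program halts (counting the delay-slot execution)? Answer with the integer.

  step pc=0: add  r1, r4, r2  regs=(0,26,14,12,12,15,1,10)
  step pc=1: or   r7, r7, r5  regs=(0,26,14,12,12,15,1,15)
  step pc=2: addi  r1, r0, 4  regs=(0,4,14,12,12,15,1,15)
  step pc=3: bne  r6, r3, L6  cond=T  regs=(0,4,14,12,12,15,1,15)
  step pc=4: xor  r3, r0, r4  regs=(0,4,14,12,12,15,1,15)
  step pc=6: ori   r7, r1, 5  regs=(0,4,14,12,12,15,1,5)
  step pc=7: or   r4, r6, r0  regs=(0,4,14,12,1,15,1,5)

7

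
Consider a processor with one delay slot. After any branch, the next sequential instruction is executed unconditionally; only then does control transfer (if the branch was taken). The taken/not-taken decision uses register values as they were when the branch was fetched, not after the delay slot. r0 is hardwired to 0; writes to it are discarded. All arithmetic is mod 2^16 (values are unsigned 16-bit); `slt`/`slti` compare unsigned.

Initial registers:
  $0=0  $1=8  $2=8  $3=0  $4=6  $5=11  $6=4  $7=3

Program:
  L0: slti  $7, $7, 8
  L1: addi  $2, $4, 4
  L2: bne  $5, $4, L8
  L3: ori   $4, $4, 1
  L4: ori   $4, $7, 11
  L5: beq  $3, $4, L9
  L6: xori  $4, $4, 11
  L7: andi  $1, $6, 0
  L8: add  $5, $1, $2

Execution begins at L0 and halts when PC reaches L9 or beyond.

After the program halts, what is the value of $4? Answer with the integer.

[0] slti  $7, $7, 8  →  {$0:0, $1:8, $2:8, $3:0, $4:6, $5:11, $6:4, $7:1}
[1] addi  $2, $4, 4  →  {$0:0, $1:8, $2:10, $3:0, $4:6, $5:11, $6:4, $7:1}
[2] bne  $5, $4, L8  →  {$0:0, $1:8, $2:10, $3:0, $4:6, $5:11, $6:4, $7:1}  ⟨branch taken⟩
[3] ori   $4, $4, 1  →  {$0:0, $1:8, $2:10, $3:0, $4:7, $5:11, $6:4, $7:1}
[8] add  $5, $1, $2  →  {$0:0, $1:8, $2:10, $3:0, $4:7, $5:18, $6:4, $7:1}

7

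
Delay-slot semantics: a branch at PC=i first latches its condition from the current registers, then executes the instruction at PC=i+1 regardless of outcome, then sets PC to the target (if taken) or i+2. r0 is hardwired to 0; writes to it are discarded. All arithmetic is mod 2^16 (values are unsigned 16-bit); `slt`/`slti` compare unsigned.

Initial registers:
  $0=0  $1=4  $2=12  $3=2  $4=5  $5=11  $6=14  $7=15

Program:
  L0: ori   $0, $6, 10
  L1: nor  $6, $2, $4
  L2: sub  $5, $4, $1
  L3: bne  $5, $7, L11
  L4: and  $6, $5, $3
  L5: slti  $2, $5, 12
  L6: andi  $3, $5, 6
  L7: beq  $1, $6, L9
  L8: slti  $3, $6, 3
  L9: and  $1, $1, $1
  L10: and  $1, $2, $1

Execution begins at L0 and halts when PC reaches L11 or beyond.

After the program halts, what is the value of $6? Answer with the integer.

PC=0  ori   $0, $6, 10       | $0=0 $1=4 $2=12 $3=2 $4=5 $5=11 $6=14 $7=15
PC=1  nor  $6, $2, $4        | $0=0 $1=4 $2=12 $3=2 $4=5 $5=11 $6=65522 $7=15
PC=2  sub  $5, $4, $1        | $0=0 $1=4 $2=12 $3=2 $4=5 $5=1 $6=65522 $7=15
PC=3  bne  $5, $7, L11       | $0=0 $1=4 $2=12 $3=2 $4=5 $5=1 $6=65522 $7=15  [TAKEN]
PC=4  and  $6, $5, $3        | $0=0 $1=4 $2=12 $3=2 $4=5 $5=1 $6=0 $7=15

0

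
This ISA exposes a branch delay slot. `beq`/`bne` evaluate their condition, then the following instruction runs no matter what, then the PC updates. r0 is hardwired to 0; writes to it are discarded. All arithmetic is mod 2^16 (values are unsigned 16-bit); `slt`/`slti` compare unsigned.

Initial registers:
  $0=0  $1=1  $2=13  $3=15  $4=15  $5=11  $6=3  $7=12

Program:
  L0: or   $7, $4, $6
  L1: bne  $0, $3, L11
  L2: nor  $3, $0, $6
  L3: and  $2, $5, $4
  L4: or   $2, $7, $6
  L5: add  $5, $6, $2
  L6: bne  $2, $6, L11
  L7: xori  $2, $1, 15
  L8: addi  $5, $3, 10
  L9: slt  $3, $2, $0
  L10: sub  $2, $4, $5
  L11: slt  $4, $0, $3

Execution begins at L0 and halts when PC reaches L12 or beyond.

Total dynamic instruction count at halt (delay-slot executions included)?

4

#0 or   $7, $4, $6 ; 0/1/13/15/15/11/3/15
#1 bne  $0, $3, L11 ; 0/1/13/15/15/11/3/15 ; →target
#2 nor  $3, $0, $6 ; 0/1/13/65532/15/11/3/15
#11 slt  $4, $0, $3 ; 0/1/13/65532/1/11/3/15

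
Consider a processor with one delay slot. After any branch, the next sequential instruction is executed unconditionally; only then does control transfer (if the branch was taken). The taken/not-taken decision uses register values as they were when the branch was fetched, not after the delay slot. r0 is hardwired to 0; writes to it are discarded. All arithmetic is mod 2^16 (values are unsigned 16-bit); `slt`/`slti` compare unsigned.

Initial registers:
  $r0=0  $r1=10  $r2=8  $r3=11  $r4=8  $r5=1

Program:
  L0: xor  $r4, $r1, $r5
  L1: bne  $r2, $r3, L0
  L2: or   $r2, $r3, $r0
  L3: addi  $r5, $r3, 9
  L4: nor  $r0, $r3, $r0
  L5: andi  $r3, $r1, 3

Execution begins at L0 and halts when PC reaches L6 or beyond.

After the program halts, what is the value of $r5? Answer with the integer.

20

[0] xor  $r4, $r1, $r5  →  {$r0:0, $r1:10, $r2:8, $r3:11, $r4:11, $r5:1}
[1] bne  $r2, $r3, L0  →  {$r0:0, $r1:10, $r2:8, $r3:11, $r4:11, $r5:1}  ⟨branch taken⟩
[2] or   $r2, $r3, $r0  →  {$r0:0, $r1:10, $r2:11, $r3:11, $r4:11, $r5:1}
[0] xor  $r4, $r1, $r5  →  {$r0:0, $r1:10, $r2:11, $r3:11, $r4:11, $r5:1}
[1] bne  $r2, $r3, L0  →  {$r0:0, $r1:10, $r2:11, $r3:11, $r4:11, $r5:1}  ⟨branch fallthrough⟩
[2] or   $r2, $r3, $r0  →  {$r0:0, $r1:10, $r2:11, $r3:11, $r4:11, $r5:1}
[3] addi  $r5, $r3, 9  →  {$r0:0, $r1:10, $r2:11, $r3:11, $r4:11, $r5:20}
[4] nor  $r0, $r3, $r0  →  {$r0:0, $r1:10, $r2:11, $r3:11, $r4:11, $r5:20}
[5] andi  $r3, $r1, 3  →  {$r0:0, $r1:10, $r2:11, $r3:2, $r4:11, $r5:20}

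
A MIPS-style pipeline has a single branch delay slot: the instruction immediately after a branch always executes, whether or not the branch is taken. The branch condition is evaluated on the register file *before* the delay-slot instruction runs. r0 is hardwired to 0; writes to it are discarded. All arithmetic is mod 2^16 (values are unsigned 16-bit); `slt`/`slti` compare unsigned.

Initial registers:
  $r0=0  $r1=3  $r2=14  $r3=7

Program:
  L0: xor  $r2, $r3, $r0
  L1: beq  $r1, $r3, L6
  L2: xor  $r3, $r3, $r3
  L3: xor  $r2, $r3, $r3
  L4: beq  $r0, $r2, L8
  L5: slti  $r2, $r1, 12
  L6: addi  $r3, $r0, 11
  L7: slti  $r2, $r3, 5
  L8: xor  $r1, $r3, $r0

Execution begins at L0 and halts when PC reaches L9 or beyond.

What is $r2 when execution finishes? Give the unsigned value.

1

#0 xor  $r2, $r3, $r0 ; 0/3/7/7
#1 beq  $r1, $r3, L6 ; 0/3/7/7 ; →fallthru
#2 xor  $r3, $r3, $r3 ; 0/3/7/0
#3 xor  $r2, $r3, $r3 ; 0/3/0/0
#4 beq  $r0, $r2, L8 ; 0/3/0/0 ; →target
#5 slti  $r2, $r1, 12 ; 0/3/1/0
#8 xor  $r1, $r3, $r0 ; 0/0/1/0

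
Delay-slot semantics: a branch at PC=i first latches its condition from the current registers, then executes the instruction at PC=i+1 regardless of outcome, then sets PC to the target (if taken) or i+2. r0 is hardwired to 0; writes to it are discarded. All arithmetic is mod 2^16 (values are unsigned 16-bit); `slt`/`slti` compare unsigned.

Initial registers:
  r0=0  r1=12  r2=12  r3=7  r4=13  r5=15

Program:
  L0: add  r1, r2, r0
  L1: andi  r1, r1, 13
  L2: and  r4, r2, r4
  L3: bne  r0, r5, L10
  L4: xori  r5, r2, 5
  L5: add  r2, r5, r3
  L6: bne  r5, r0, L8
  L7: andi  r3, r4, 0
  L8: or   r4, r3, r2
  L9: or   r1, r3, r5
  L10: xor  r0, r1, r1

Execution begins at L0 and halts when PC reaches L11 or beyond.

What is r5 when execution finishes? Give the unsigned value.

[0] add  r1, r2, r0  →  {r0:0, r1:12, r2:12, r3:7, r4:13, r5:15}
[1] andi  r1, r1, 13  →  {r0:0, r1:12, r2:12, r3:7, r4:13, r5:15}
[2] and  r4, r2, r4  →  {r0:0, r1:12, r2:12, r3:7, r4:12, r5:15}
[3] bne  r0, r5, L10  →  {r0:0, r1:12, r2:12, r3:7, r4:12, r5:15}  ⟨branch taken⟩
[4] xori  r5, r2, 5  →  {r0:0, r1:12, r2:12, r3:7, r4:12, r5:9}
[10] xor  r0, r1, r1  →  {r0:0, r1:12, r2:12, r3:7, r4:12, r5:9}

9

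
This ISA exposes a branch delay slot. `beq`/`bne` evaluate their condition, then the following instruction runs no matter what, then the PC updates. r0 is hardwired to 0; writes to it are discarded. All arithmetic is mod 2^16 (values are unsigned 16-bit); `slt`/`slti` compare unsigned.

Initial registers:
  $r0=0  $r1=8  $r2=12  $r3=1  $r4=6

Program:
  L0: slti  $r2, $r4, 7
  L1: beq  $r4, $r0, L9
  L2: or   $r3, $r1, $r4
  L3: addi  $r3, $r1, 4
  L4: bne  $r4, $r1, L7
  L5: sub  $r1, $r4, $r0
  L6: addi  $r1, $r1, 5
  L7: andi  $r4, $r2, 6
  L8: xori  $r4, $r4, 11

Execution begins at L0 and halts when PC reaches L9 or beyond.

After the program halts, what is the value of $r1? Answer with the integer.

6

PC=0  slti  $r2, $r4, 7      | $r0=0 $r1=8 $r2=1 $r3=1 $r4=6
PC=1  beq  $r4, $r0, L9      | $r0=0 $r1=8 $r2=1 $r3=1 $r4=6  [not taken]
PC=2  or   $r3, $r1, $r4     | $r0=0 $r1=8 $r2=1 $r3=14 $r4=6
PC=3  addi  $r3, $r1, 4      | $r0=0 $r1=8 $r2=1 $r3=12 $r4=6
PC=4  bne  $r4, $r1, L7      | $r0=0 $r1=8 $r2=1 $r3=12 $r4=6  [TAKEN]
PC=5  sub  $r1, $r4, $r0     | $r0=0 $r1=6 $r2=1 $r3=12 $r4=6
PC=7  andi  $r4, $r2, 6      | $r0=0 $r1=6 $r2=1 $r3=12 $r4=0
PC=8  xori  $r4, $r4, 11     | $r0=0 $r1=6 $r2=1 $r3=12 $r4=11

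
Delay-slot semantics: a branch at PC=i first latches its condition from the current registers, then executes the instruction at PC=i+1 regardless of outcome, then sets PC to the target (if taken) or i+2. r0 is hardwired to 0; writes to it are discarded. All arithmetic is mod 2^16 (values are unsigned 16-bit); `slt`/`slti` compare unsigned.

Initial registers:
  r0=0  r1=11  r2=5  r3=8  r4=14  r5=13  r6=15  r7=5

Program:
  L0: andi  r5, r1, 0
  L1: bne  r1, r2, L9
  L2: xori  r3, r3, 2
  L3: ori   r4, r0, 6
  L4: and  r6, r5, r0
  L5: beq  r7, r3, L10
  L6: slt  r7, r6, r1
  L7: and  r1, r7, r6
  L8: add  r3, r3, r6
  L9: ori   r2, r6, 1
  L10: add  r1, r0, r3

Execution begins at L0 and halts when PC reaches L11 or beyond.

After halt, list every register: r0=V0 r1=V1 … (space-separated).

#0 andi  r5, r1, 0 ; 0/11/5/8/14/0/15/5
#1 bne  r1, r2, L9 ; 0/11/5/8/14/0/15/5 ; →target
#2 xori  r3, r3, 2 ; 0/11/5/10/14/0/15/5
#9 ori   r2, r6, 1 ; 0/11/15/10/14/0/15/5
#10 add  r1, r0, r3 ; 0/10/15/10/14/0/15/5

r0=0 r1=10 r2=15 r3=10 r4=14 r5=0 r6=15 r7=5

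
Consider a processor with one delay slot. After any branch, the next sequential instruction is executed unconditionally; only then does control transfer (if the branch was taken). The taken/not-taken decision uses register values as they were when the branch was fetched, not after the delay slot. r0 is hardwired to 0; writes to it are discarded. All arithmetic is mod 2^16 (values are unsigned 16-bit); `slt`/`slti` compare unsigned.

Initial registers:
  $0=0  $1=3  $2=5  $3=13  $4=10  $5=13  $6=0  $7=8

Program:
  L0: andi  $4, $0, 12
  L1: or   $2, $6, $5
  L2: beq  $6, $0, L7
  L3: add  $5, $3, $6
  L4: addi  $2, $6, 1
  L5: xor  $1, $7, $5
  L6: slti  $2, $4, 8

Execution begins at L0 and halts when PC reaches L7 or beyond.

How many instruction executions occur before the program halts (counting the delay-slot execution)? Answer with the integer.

4

  step pc=0: andi  $4, $0, 12  regs=(0,3,5,13,0,13,0,8)
  step pc=1: or   $2, $6, $5  regs=(0,3,13,13,0,13,0,8)
  step pc=2: beq  $6, $0, L7  cond=T  regs=(0,3,13,13,0,13,0,8)
  step pc=3: add  $5, $3, $6  regs=(0,3,13,13,0,13,0,8)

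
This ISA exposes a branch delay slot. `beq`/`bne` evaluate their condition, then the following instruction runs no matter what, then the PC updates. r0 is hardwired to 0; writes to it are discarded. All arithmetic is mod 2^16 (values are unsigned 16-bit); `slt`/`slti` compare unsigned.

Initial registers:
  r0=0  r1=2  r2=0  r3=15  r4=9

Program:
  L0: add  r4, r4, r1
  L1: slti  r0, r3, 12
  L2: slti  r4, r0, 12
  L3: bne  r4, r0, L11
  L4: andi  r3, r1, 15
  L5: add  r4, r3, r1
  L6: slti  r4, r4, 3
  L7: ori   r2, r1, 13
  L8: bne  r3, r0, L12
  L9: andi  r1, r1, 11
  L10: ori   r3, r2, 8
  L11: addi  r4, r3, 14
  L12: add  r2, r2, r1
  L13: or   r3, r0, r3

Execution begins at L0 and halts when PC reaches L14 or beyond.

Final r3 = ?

#0 add  r4, r4, r1 ; 0/2/0/15/11
#1 slti  r0, r3, 12 ; 0/2/0/15/11
#2 slti  r4, r0, 12 ; 0/2/0/15/1
#3 bne  r4, r0, L11 ; 0/2/0/15/1 ; →target
#4 andi  r3, r1, 15 ; 0/2/0/2/1
#11 addi  r4, r3, 14 ; 0/2/0/2/16
#12 add  r2, r2, r1 ; 0/2/2/2/16
#13 or   r3, r0, r3 ; 0/2/2/2/16

2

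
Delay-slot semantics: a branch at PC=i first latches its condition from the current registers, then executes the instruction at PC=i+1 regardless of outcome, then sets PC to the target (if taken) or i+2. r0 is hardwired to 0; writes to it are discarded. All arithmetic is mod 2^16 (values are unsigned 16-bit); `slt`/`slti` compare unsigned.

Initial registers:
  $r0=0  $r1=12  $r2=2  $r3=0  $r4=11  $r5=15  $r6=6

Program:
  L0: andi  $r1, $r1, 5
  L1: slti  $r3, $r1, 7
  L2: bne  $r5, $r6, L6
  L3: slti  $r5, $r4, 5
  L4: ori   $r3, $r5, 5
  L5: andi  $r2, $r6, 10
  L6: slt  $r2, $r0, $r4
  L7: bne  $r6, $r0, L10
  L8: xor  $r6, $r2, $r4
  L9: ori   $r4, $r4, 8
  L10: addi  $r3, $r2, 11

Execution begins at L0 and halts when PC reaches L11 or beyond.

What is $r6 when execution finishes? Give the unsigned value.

10

  step pc=0: andi  $r1, $r1, 5  regs=(0,4,2,0,11,15,6)
  step pc=1: slti  $r3, $r1, 7  regs=(0,4,2,1,11,15,6)
  step pc=2: bne  $r5, $r6, L6  cond=T  regs=(0,4,2,1,11,15,6)
  step pc=3: slti  $r5, $r4, 5  regs=(0,4,2,1,11,0,6)
  step pc=6: slt  $r2, $r0, $r4  regs=(0,4,1,1,11,0,6)
  step pc=7: bne  $r6, $r0, L10  cond=T  regs=(0,4,1,1,11,0,6)
  step pc=8: xor  $r6, $r2, $r4  regs=(0,4,1,1,11,0,10)
  step pc=10: addi  $r3, $r2, 11  regs=(0,4,1,12,11,0,10)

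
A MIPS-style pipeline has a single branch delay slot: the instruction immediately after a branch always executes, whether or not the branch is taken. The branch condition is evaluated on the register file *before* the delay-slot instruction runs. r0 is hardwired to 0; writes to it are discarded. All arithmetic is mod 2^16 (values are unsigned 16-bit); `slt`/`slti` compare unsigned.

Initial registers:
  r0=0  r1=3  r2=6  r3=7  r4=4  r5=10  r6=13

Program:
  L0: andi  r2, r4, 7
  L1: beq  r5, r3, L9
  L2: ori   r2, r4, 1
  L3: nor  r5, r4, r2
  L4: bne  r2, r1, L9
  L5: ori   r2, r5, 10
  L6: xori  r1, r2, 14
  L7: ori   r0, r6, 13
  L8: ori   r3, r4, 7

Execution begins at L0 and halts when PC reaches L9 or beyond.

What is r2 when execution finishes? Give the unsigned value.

65530

  step pc=0: andi  r2, r4, 7  regs=(0,3,4,7,4,10,13)
  step pc=1: beq  r5, r3, L9  cond=F  regs=(0,3,4,7,4,10,13)
  step pc=2: ori   r2, r4, 1  regs=(0,3,5,7,4,10,13)
  step pc=3: nor  r5, r4, r2  regs=(0,3,5,7,4,65530,13)
  step pc=4: bne  r2, r1, L9  cond=T  regs=(0,3,5,7,4,65530,13)
  step pc=5: ori   r2, r5, 10  regs=(0,3,65530,7,4,65530,13)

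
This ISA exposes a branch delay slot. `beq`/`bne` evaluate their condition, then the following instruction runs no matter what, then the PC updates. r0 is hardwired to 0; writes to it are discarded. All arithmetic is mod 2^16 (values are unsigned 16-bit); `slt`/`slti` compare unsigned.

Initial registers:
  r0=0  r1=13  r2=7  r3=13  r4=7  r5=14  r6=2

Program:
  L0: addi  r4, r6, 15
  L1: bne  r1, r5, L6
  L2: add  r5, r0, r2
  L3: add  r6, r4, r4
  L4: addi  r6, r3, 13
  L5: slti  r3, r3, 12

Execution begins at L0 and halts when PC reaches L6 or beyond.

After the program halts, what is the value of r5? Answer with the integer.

  step pc=0: addi  r4, r6, 15  regs=(0,13,7,13,17,14,2)
  step pc=1: bne  r1, r5, L6  cond=T  regs=(0,13,7,13,17,14,2)
  step pc=2: add  r5, r0, r2  regs=(0,13,7,13,17,7,2)

7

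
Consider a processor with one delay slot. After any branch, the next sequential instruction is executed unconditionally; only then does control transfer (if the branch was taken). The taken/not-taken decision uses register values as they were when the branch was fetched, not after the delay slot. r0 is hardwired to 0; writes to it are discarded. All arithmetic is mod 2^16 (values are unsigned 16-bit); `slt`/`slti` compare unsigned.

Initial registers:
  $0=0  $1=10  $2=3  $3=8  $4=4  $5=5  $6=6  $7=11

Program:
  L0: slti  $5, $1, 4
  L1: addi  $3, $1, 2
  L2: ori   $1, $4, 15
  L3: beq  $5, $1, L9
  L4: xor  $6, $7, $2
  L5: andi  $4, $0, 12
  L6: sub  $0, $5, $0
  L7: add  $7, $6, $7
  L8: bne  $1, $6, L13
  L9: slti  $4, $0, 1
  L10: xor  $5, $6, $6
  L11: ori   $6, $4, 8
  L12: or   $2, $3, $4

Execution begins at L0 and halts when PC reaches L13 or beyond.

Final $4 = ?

PC=0  slti  $5, $1, 4        | $0=0 $1=10 $2=3 $3=8 $4=4 $5=0 $6=6 $7=11
PC=1  addi  $3, $1, 2        | $0=0 $1=10 $2=3 $3=12 $4=4 $5=0 $6=6 $7=11
PC=2  ori   $1, $4, 15       | $0=0 $1=15 $2=3 $3=12 $4=4 $5=0 $6=6 $7=11
PC=3  beq  $5, $1, L9        | $0=0 $1=15 $2=3 $3=12 $4=4 $5=0 $6=6 $7=11  [not taken]
PC=4  xor  $6, $7, $2        | $0=0 $1=15 $2=3 $3=12 $4=4 $5=0 $6=8 $7=11
PC=5  andi  $4, $0, 12       | $0=0 $1=15 $2=3 $3=12 $4=0 $5=0 $6=8 $7=11
PC=6  sub  $0, $5, $0        | $0=0 $1=15 $2=3 $3=12 $4=0 $5=0 $6=8 $7=11
PC=7  add  $7, $6, $7        | $0=0 $1=15 $2=3 $3=12 $4=0 $5=0 $6=8 $7=19
PC=8  bne  $1, $6, L13       | $0=0 $1=15 $2=3 $3=12 $4=0 $5=0 $6=8 $7=19  [TAKEN]
PC=9  slti  $4, $0, 1        | $0=0 $1=15 $2=3 $3=12 $4=1 $5=0 $6=8 $7=19

1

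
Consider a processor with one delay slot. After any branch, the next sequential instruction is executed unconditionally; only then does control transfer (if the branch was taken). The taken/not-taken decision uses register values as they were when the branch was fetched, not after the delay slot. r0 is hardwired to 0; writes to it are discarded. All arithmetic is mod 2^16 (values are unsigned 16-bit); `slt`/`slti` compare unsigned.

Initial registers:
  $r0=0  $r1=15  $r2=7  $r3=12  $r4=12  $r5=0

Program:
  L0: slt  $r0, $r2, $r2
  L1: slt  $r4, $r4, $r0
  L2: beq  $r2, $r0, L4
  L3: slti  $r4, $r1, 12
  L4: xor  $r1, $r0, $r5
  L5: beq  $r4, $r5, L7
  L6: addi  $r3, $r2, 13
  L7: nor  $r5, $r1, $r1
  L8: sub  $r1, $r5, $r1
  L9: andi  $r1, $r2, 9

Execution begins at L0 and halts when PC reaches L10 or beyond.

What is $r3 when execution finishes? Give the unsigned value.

20

#0 slt  $r0, $r2, $r2 ; 0/15/7/12/12/0
#1 slt  $r4, $r4, $r0 ; 0/15/7/12/0/0
#2 beq  $r2, $r0, L4 ; 0/15/7/12/0/0 ; →fallthru
#3 slti  $r4, $r1, 12 ; 0/15/7/12/0/0
#4 xor  $r1, $r0, $r5 ; 0/0/7/12/0/0
#5 beq  $r4, $r5, L7 ; 0/0/7/12/0/0 ; →target
#6 addi  $r3, $r2, 13 ; 0/0/7/20/0/0
#7 nor  $r5, $r1, $r1 ; 0/0/7/20/0/65535
#8 sub  $r1, $r5, $r1 ; 0/65535/7/20/0/65535
#9 andi  $r1, $r2, 9 ; 0/1/7/20/0/65535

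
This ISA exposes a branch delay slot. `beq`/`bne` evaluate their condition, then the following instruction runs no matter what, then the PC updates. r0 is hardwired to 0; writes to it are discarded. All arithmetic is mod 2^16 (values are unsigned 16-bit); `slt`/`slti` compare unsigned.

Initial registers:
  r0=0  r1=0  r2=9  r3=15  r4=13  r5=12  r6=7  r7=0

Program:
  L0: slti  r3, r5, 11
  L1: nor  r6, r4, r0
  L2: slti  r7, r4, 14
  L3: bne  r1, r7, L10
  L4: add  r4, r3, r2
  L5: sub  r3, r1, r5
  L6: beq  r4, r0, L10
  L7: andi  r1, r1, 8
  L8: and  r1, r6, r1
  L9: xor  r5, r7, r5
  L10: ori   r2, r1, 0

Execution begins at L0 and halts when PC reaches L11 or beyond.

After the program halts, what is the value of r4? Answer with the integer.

9

  step pc=0: slti  r3, r5, 11  regs=(0,0,9,0,13,12,7,0)
  step pc=1: nor  r6, r4, r0  regs=(0,0,9,0,13,12,65522,0)
  step pc=2: slti  r7, r4, 14  regs=(0,0,9,0,13,12,65522,1)
  step pc=3: bne  r1, r7, L10  cond=T  regs=(0,0,9,0,13,12,65522,1)
  step pc=4: add  r4, r3, r2  regs=(0,0,9,0,9,12,65522,1)
  step pc=10: ori   r2, r1, 0  regs=(0,0,0,0,9,12,65522,1)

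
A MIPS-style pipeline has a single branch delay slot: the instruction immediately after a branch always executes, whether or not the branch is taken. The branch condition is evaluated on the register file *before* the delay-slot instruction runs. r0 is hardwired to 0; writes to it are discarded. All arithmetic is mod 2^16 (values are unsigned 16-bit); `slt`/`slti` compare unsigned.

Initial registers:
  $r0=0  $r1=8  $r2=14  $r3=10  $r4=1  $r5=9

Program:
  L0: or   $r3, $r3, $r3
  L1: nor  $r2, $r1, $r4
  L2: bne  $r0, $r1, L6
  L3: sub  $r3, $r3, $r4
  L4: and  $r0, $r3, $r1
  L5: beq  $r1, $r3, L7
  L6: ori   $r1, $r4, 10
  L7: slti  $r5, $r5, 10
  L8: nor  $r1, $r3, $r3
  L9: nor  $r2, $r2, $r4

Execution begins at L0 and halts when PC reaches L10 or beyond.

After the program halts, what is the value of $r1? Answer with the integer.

PC=0  or   $r3, $r3, $r3     | $r0=0 $r1=8 $r2=14 $r3=10 $r4=1 $r5=9
PC=1  nor  $r2, $r1, $r4     | $r0=0 $r1=8 $r2=65526 $r3=10 $r4=1 $r5=9
PC=2  bne  $r0, $r1, L6      | $r0=0 $r1=8 $r2=65526 $r3=10 $r4=1 $r5=9  [TAKEN]
PC=3  sub  $r3, $r3, $r4     | $r0=0 $r1=8 $r2=65526 $r3=9 $r4=1 $r5=9
PC=6  ori   $r1, $r4, 10     | $r0=0 $r1=11 $r2=65526 $r3=9 $r4=1 $r5=9
PC=7  slti  $r5, $r5, 10     | $r0=0 $r1=11 $r2=65526 $r3=9 $r4=1 $r5=1
PC=8  nor  $r1, $r3, $r3     | $r0=0 $r1=65526 $r2=65526 $r3=9 $r4=1 $r5=1
PC=9  nor  $r2, $r2, $r4     | $r0=0 $r1=65526 $r2=8 $r3=9 $r4=1 $r5=1

65526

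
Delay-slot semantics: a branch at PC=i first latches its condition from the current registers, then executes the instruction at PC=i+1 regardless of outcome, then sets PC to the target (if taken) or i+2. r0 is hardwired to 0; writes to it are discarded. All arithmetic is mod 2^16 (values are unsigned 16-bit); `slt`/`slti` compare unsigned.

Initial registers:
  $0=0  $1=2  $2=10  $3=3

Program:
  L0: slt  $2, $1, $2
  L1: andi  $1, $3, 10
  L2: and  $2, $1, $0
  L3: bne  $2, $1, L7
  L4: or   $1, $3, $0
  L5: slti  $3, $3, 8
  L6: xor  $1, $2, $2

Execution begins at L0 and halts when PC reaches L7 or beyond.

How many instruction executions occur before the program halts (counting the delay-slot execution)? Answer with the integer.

#0 slt  $2, $1, $2 ; 0/2/1/3
#1 andi  $1, $3, 10 ; 0/2/1/3
#2 and  $2, $1, $0 ; 0/2/0/3
#3 bne  $2, $1, L7 ; 0/2/0/3 ; →target
#4 or   $1, $3, $0 ; 0/3/0/3

5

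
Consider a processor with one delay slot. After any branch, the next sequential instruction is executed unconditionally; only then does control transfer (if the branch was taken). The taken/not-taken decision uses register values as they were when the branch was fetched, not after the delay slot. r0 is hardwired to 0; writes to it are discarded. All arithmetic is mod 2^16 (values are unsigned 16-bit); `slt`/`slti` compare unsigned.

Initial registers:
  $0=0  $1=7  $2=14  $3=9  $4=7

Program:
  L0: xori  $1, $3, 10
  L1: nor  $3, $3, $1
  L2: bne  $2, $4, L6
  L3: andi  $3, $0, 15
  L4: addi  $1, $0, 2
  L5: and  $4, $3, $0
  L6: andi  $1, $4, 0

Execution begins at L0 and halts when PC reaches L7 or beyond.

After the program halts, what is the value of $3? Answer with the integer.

0

  step pc=0: xori  $1, $3, 10  regs=(0,3,14,9,7)
  step pc=1: nor  $3, $3, $1  regs=(0,3,14,65524,7)
  step pc=2: bne  $2, $4, L6  cond=T  regs=(0,3,14,65524,7)
  step pc=3: andi  $3, $0, 15  regs=(0,3,14,0,7)
  step pc=6: andi  $1, $4, 0  regs=(0,0,14,0,7)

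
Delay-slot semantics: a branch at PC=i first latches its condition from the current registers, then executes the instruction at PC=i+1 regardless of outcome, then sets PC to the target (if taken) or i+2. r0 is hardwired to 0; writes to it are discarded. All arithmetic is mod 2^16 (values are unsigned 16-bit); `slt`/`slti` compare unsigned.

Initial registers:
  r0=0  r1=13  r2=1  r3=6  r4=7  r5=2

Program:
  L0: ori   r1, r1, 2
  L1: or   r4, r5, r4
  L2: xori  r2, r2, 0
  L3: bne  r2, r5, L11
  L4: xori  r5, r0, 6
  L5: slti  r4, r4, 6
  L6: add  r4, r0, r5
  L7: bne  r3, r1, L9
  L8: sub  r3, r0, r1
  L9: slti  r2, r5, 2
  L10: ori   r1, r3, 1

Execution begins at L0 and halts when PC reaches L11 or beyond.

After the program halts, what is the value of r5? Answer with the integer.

#0 ori   r1, r1, 2 ; 0/15/1/6/7/2
#1 or   r4, r5, r4 ; 0/15/1/6/7/2
#2 xori  r2, r2, 0 ; 0/15/1/6/7/2
#3 bne  r2, r5, L11 ; 0/15/1/6/7/2 ; →target
#4 xori  r5, r0, 6 ; 0/15/1/6/7/6

6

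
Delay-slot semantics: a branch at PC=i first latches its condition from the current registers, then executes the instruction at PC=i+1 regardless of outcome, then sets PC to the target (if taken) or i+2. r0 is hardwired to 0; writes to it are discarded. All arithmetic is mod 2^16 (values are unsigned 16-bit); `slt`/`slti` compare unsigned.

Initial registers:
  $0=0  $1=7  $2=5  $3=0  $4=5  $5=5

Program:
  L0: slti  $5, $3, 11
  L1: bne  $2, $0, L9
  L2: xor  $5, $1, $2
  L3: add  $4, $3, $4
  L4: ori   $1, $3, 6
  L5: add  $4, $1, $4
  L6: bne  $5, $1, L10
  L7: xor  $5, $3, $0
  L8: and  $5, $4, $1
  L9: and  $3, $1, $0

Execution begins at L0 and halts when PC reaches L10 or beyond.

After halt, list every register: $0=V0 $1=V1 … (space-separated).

$0=0 $1=7 $2=5 $3=0 $4=5 $5=2

#0 slti  $5, $3, 11 ; 0/7/5/0/5/1
#1 bne  $2, $0, L9 ; 0/7/5/0/5/1 ; →target
#2 xor  $5, $1, $2 ; 0/7/5/0/5/2
#9 and  $3, $1, $0 ; 0/7/5/0/5/2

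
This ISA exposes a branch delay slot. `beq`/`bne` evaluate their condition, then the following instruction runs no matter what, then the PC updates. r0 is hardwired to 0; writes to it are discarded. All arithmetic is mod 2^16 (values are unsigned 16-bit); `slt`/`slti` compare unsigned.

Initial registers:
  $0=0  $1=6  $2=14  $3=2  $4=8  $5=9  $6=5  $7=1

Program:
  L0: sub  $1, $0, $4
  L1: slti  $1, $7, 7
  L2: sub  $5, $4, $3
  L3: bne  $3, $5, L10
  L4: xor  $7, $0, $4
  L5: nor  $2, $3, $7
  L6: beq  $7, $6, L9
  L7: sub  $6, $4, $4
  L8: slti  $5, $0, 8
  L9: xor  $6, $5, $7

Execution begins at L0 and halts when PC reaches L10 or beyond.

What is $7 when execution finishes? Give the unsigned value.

PC=0  sub  $1, $0, $4        | $0=0 $1=65528 $2=14 $3=2 $4=8 $5=9 $6=5 $7=1
PC=1  slti  $1, $7, 7        | $0=0 $1=1 $2=14 $3=2 $4=8 $5=9 $6=5 $7=1
PC=2  sub  $5, $4, $3        | $0=0 $1=1 $2=14 $3=2 $4=8 $5=6 $6=5 $7=1
PC=3  bne  $3, $5, L10       | $0=0 $1=1 $2=14 $3=2 $4=8 $5=6 $6=5 $7=1  [TAKEN]
PC=4  xor  $7, $0, $4        | $0=0 $1=1 $2=14 $3=2 $4=8 $5=6 $6=5 $7=8

8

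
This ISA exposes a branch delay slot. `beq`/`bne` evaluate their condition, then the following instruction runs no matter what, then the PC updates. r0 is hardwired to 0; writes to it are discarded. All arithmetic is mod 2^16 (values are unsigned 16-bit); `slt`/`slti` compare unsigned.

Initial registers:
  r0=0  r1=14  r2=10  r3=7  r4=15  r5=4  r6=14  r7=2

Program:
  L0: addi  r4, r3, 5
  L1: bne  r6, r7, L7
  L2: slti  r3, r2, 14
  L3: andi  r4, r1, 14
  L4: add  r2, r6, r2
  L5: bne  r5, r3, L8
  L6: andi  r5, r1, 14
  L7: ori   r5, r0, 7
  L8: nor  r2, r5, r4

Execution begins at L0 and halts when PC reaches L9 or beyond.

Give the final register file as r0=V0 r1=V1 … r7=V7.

r0=0 r1=14 r2=65520 r3=1 r4=12 r5=7 r6=14 r7=2

  step pc=0: addi  r4, r3, 5  regs=(0,14,10,7,12,4,14,2)
  step pc=1: bne  r6, r7, L7  cond=T  regs=(0,14,10,7,12,4,14,2)
  step pc=2: slti  r3, r2, 14  regs=(0,14,10,1,12,4,14,2)
  step pc=7: ori   r5, r0, 7  regs=(0,14,10,1,12,7,14,2)
  step pc=8: nor  r2, r5, r4  regs=(0,14,65520,1,12,7,14,2)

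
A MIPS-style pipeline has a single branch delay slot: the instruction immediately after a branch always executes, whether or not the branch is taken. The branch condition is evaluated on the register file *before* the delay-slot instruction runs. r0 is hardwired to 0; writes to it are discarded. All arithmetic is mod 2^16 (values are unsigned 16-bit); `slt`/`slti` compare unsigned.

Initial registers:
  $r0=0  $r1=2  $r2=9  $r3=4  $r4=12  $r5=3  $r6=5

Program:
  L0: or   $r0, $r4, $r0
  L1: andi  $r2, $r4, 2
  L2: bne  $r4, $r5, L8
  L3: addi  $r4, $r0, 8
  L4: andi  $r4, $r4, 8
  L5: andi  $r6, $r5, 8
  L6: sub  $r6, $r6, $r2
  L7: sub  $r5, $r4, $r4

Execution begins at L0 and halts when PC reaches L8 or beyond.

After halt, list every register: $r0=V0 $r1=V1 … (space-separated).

$r0=0 $r1=2 $r2=0 $r3=4 $r4=8 $r5=3 $r6=5

  step pc=0: or   $r0, $r4, $r0  regs=(0,2,9,4,12,3,5)
  step pc=1: andi  $r2, $r4, 2  regs=(0,2,0,4,12,3,5)
  step pc=2: bne  $r4, $r5, L8  cond=T  regs=(0,2,0,4,12,3,5)
  step pc=3: addi  $r4, $r0, 8  regs=(0,2,0,4,8,3,5)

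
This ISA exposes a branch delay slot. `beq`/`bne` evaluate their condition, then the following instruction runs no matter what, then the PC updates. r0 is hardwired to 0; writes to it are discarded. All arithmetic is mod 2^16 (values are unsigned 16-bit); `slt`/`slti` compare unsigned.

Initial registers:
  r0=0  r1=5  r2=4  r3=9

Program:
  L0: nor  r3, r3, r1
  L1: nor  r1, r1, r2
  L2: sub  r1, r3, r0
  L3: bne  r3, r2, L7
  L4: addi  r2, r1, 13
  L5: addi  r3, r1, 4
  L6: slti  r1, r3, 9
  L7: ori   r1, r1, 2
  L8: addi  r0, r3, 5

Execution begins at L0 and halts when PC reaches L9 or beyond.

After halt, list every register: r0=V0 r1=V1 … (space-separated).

r0=0 r1=65522 r2=65535 r3=65522

  step pc=0: nor  r3, r3, r1  regs=(0,5,4,65522)
  step pc=1: nor  r1, r1, r2  regs=(0,65530,4,65522)
  step pc=2: sub  r1, r3, r0  regs=(0,65522,4,65522)
  step pc=3: bne  r3, r2, L7  cond=T  regs=(0,65522,4,65522)
  step pc=4: addi  r2, r1, 13  regs=(0,65522,65535,65522)
  step pc=7: ori   r1, r1, 2  regs=(0,65522,65535,65522)
  step pc=8: addi  r0, r3, 5  regs=(0,65522,65535,65522)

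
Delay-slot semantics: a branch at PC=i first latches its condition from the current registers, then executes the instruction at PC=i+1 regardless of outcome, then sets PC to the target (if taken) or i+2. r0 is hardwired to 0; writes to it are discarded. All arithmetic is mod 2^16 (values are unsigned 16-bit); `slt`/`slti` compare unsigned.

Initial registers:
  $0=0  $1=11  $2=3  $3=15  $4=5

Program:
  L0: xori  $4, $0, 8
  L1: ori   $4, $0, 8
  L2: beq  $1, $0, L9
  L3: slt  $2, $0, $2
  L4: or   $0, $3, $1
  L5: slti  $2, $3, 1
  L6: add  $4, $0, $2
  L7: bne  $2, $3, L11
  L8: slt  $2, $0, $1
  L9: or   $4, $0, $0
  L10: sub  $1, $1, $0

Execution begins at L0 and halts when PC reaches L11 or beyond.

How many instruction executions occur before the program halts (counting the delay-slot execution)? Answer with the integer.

9

  step pc=0: xori  $4, $0, 8  regs=(0,11,3,15,8)
  step pc=1: ori   $4, $0, 8  regs=(0,11,3,15,8)
  step pc=2: beq  $1, $0, L9  cond=F  regs=(0,11,3,15,8)
  step pc=3: slt  $2, $0, $2  regs=(0,11,1,15,8)
  step pc=4: or   $0, $3, $1  regs=(0,11,1,15,8)
  step pc=5: slti  $2, $3, 1  regs=(0,11,0,15,8)
  step pc=6: add  $4, $0, $2  regs=(0,11,0,15,0)
  step pc=7: bne  $2, $3, L11  cond=T  regs=(0,11,0,15,0)
  step pc=8: slt  $2, $0, $1  regs=(0,11,1,15,0)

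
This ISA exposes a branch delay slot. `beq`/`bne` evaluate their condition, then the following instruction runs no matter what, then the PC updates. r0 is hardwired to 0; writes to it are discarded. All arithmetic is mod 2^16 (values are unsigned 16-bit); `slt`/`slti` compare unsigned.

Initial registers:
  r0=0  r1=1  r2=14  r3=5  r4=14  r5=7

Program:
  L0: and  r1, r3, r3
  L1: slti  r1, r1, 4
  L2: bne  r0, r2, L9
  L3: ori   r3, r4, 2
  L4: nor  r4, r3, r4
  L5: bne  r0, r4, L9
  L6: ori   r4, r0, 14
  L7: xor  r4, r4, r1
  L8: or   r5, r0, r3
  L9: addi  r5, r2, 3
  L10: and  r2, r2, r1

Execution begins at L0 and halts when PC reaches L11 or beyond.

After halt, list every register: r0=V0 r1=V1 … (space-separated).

r0=0 r1=0 r2=0 r3=14 r4=14 r5=17

  step pc=0: and  r1, r3, r3  regs=(0,5,14,5,14,7)
  step pc=1: slti  r1, r1, 4  regs=(0,0,14,5,14,7)
  step pc=2: bne  r0, r2, L9  cond=T  regs=(0,0,14,5,14,7)
  step pc=3: ori   r3, r4, 2  regs=(0,0,14,14,14,7)
  step pc=9: addi  r5, r2, 3  regs=(0,0,14,14,14,17)
  step pc=10: and  r2, r2, r1  regs=(0,0,0,14,14,17)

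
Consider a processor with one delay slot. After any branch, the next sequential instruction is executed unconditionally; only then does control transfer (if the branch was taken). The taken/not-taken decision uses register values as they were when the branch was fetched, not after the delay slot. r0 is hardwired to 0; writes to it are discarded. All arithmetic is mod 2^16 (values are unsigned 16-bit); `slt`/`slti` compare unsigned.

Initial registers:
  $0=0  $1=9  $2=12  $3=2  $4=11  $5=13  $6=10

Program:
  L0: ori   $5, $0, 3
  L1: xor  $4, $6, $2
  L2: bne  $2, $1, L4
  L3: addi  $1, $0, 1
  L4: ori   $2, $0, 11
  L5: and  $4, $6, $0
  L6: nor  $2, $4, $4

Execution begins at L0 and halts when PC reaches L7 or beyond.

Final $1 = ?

PC=0  ori   $5, $0, 3        | $0=0 $1=9 $2=12 $3=2 $4=11 $5=3 $6=10
PC=1  xor  $4, $6, $2        | $0=0 $1=9 $2=12 $3=2 $4=6 $5=3 $6=10
PC=2  bne  $2, $1, L4        | $0=0 $1=9 $2=12 $3=2 $4=6 $5=3 $6=10  [TAKEN]
PC=3  addi  $1, $0, 1        | $0=0 $1=1 $2=12 $3=2 $4=6 $5=3 $6=10
PC=4  ori   $2, $0, 11       | $0=0 $1=1 $2=11 $3=2 $4=6 $5=3 $6=10
PC=5  and  $4, $6, $0        | $0=0 $1=1 $2=11 $3=2 $4=0 $5=3 $6=10
PC=6  nor  $2, $4, $4        | $0=0 $1=1 $2=65535 $3=2 $4=0 $5=3 $6=10

1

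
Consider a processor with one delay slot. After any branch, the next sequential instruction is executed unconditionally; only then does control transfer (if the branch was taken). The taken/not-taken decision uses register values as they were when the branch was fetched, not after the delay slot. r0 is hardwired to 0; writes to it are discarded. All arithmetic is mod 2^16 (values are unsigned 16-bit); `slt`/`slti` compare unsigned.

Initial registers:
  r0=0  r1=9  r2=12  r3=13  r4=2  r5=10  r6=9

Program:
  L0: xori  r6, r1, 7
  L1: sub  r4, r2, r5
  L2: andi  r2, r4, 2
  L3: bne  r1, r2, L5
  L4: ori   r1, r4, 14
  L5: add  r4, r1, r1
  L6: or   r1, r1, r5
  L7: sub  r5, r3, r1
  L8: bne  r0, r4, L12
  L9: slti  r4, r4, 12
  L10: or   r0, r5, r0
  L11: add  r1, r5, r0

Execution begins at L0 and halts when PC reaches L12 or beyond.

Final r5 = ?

#0 xori  r6, r1, 7 ; 0/9/12/13/2/10/14
#1 sub  r4, r2, r5 ; 0/9/12/13/2/10/14
#2 andi  r2, r4, 2 ; 0/9/2/13/2/10/14
#3 bne  r1, r2, L5 ; 0/9/2/13/2/10/14 ; →target
#4 ori   r1, r4, 14 ; 0/14/2/13/2/10/14
#5 add  r4, r1, r1 ; 0/14/2/13/28/10/14
#6 or   r1, r1, r5 ; 0/14/2/13/28/10/14
#7 sub  r5, r3, r1 ; 0/14/2/13/28/65535/14
#8 bne  r0, r4, L12 ; 0/14/2/13/28/65535/14 ; →target
#9 slti  r4, r4, 12 ; 0/14/2/13/0/65535/14

65535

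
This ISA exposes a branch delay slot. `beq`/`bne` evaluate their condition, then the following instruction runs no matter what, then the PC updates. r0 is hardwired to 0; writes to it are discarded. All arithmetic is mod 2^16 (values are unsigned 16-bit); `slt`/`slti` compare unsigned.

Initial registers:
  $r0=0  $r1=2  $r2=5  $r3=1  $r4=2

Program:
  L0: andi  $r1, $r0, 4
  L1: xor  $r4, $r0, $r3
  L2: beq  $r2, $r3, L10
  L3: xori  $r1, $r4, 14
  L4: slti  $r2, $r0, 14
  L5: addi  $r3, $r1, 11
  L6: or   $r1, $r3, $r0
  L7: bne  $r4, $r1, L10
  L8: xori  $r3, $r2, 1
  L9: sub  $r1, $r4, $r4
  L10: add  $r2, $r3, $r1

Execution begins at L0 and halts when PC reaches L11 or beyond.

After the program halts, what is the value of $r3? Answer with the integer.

0

PC=0  andi  $r1, $r0, 4      | $r0=0 $r1=0 $r2=5 $r3=1 $r4=2
PC=1  xor  $r4, $r0, $r3     | $r0=0 $r1=0 $r2=5 $r3=1 $r4=1
PC=2  beq  $r2, $r3, L10     | $r0=0 $r1=0 $r2=5 $r3=1 $r4=1  [not taken]
PC=3  xori  $r1, $r4, 14     | $r0=0 $r1=15 $r2=5 $r3=1 $r4=1
PC=4  slti  $r2, $r0, 14     | $r0=0 $r1=15 $r2=1 $r3=1 $r4=1
PC=5  addi  $r3, $r1, 11     | $r0=0 $r1=15 $r2=1 $r3=26 $r4=1
PC=6  or   $r1, $r3, $r0     | $r0=0 $r1=26 $r2=1 $r3=26 $r4=1
PC=7  bne  $r4, $r1, L10     | $r0=0 $r1=26 $r2=1 $r3=26 $r4=1  [TAKEN]
PC=8  xori  $r3, $r2, 1      | $r0=0 $r1=26 $r2=1 $r3=0 $r4=1
PC=10 add  $r2, $r3, $r1     | $r0=0 $r1=26 $r2=26 $r3=0 $r4=1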